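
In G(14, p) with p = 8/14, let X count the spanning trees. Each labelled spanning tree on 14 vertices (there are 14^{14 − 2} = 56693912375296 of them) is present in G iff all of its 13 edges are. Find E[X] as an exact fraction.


K_14 has 14^{14 − 2} = 56693912375296 labelled spanning trees.
For each such spanning tree H, let X_H = 1 if all 13 edges of H are present in G. Then P[X_H = 1] = p^{13} = (4/7)^{13} = 67108864/96889010407.
By linearity of expectation: E[X] = Σ_H E[X_H] = 56693912375296 · p^{13} = 56693912375296 · 67108864/96889010407 = 274877906944/7.
Numerically: E[X] ≈ 3.93e+10.

E[X] = 56693912375296 · (4/7)^{13} = 274877906944/7 ≈ 3.93e+10.


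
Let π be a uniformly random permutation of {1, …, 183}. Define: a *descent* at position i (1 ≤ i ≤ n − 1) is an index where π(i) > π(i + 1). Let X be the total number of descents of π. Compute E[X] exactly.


Write X = Σ X_I over i = 1, …, 182, with X_I the indicator of one descent.
There are 182 indicators.
For each fixed i, the pair (π(i), π(i+1)) is a uniformly random ordered pair of distinct values from {1, …, 183}; by symmetry P[π(i) > π(i+1)] = 1/2.
By linearity: E[X] = 182 · (1/2) = (183 − 1) · (1/2) = 91 ≈ 91.000000.

E[X] = 91 = 91.000000.


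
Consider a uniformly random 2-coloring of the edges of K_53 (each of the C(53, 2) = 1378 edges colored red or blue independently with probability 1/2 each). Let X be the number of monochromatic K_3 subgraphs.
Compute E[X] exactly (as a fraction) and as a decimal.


Let X = Σ_S X_S over the C(53, 3) = 23426 subsets S of size 3, where X_S = 1 if the K_3 on S is monochromatic.
For a fixed S, the K_3 on S has C(3, 2) = 3 edges. P[all 3 edges red] = (1/2)^3, and likewise for blue, so P[monochromatic] = 2·(1/2)^3 = 2^{1 − 3} = 1/4.
Summing: E[X] = C(53, 3) · 2^{1 − 3} = 23426 · 1/4 = 11713/2.
Numerically: E[X] ≈ 5856.500.

E[X] = C(53,3)·2^(1−C(3,2)) = 11713/2 ≈ 5856.500.


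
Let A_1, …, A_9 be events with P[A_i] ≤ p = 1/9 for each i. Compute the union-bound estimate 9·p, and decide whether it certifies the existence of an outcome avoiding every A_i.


Union bound: P[∪_{i=1}^{9} A_i] ≤ Σ_i P[A_i] ≤ 9·p = 9·(1/9) = 1.
Numerically: 1 ≈ 1.00000.
Is 1 < 1? NO.
Since the bound 1 is ≥ 1, the union bound is uninformative here; it does NOT by itself certify existence.

9·p = 1 ≈ 1.00000; existence NOT certified by the union bound.


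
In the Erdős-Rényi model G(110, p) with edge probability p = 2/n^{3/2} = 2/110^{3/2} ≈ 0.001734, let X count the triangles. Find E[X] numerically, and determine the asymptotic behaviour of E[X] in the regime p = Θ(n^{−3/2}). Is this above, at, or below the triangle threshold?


Number of potential triangles: C(110, 3) = 215820.
Each occurs with probability p³ ≈ (0.001734)³ ≈ 5.209822e-09.
By linearity: E[X] = C(110, 3)·p³ ≈ 215820 · 5.209822e-09 ≈ 0.0011.
Since α = 3/2 > 1, p = c/n^{3/2} = o(1/n) is below the triangle threshold p ~ 1/n. Asymptotically E[X] ~ (c³/6)·n^{3(1−α)} = (2³/6)·n^{-1.5} → 0, so by Markov's inequality G has no triangles w.h.p.

E[X] ≈ 0.0011; in regime p = Θ(1/n^{3/2}) E[X] tends to 0 (below the triangle threshold p ~ 1/n).


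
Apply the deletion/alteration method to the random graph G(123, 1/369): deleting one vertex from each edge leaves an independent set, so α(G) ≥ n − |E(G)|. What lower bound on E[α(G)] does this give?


E[|E(G)|] = C(123, 2)·p = 7503 · (1/369) = 61/3.
E[α(G)] ≥ n − E[|E(G)|] = 123 − 61/3 = 308/3.
Numerically: ≈ 102.666667.
(This is only a lower bound; the true E[α(G)] may be larger.)

E[α(G)] ≥ 308/3 ≈ 102.666667.


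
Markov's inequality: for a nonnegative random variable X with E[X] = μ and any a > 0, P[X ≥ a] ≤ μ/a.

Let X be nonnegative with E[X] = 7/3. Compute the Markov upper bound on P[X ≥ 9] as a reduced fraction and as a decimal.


μ = E[X] = 7/3, a = 9.
Markov: P[X ≥ 9] ≤ μ/a = (7/3)/9 = 7/27.
Numerically: ≈ 0.2593.
(Since a = 9 > μ = 2.3333, the bound 7/27 is < 1 and informative.)

P[X ≥ 9] ≤ 7/27 ≈ 0.2593.


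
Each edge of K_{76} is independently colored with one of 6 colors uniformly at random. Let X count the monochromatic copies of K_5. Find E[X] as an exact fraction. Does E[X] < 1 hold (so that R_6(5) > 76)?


E[X] = C(76, 5) · 6^{1 − 10} = 18474840 · 6^{−9} = 18474840/10077696.
As a reduced fraction: E[X] = 256595/139968 ≈ 1.8332.
Is E[X] < 1? NO.
Since E[X] ≥ 1, the first-moment bound is inconclusive at n = 76; it does NOT by itself certify R_6(5) > 76.

E[X] = 256595/139968 ≈ 1.8332; E[X] ≥ 1; first-moment method inconclusive here.


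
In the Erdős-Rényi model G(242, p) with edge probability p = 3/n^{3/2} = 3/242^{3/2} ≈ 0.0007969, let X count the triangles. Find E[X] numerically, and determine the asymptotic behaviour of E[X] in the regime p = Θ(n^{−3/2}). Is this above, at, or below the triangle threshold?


Number of potential triangles: C(242, 3) = 2332880.
Each occurs with probability p³ ≈ (0.0007969)³ ≈ 5.060514e-10.
By linearity: E[X] = C(242, 3)·p³ ≈ 2332880 · 5.060514e-10 ≈ 0.0012.
Since α = 3/2 > 1, p = c/n^{3/2} = o(1/n) is below the triangle threshold p ~ 1/n. Asymptotically E[X] ~ (c³/6)·n^{3(1−α)} = (3³/6)·n^{-1.5} → 0, so by Markov's inequality G has no triangles w.h.p.

E[X] ≈ 0.0012; in regime p = Θ(1/n^{3/2}) E[X] tends to 0 (below the triangle threshold p ~ 1/n).


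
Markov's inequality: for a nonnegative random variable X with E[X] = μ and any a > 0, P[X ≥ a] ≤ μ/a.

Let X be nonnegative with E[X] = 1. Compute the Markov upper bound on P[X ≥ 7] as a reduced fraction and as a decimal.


μ = E[X] = 1, a = 7.
Markov: P[X ≥ 7] ≤ μ/a = (1)/7 = 1/7.
Numerically: ≈ 0.1429.
(Since a = 7 > μ = 1.0000, the bound 1/7 is < 1 and informative.)

P[X ≥ 7] ≤ 1/7 ≈ 0.1429.


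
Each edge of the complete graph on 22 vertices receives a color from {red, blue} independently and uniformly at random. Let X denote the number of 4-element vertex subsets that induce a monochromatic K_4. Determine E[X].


Let X = Σ_S X_S over the C(22, 4) = 7315 subsets S of size 4, where X_S = 1 if the K_4 on S is monochromatic.
For a fixed S, the K_4 on S has C(4, 2) = 6 edges. P[all 6 edges red] = (1/2)^6, and likewise for blue, so P[monochromatic] = 2·(1/2)^6 = 2^{1 − 6} = 1/32.
By linearity: E[X] = C(22, 4) · 2^{1 − 6} = 7315 · 1/32 = 7315/32.
Numerically: E[X] ≈ 228.5938.

E[X] = C(22,4)·2^(1−C(4,2)) = 7315/32 ≈ 228.5938.


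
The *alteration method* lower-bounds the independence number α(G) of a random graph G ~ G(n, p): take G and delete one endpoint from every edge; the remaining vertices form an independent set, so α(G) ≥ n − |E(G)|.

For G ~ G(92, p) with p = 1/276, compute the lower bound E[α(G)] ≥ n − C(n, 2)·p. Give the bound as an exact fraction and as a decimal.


E[|E(G)|] = C(92, 2)·p = 4186 · (1/276) = 91/6.
E[α(G)] ≥ n − E[|E(G)|] = 92 − 91/6 = 461/6.
Numerically: ≈ 76.833.
(This is only a lower bound; the true E[α(G)] may be larger.)

E[α(G)] ≥ 461/6 ≈ 76.833.


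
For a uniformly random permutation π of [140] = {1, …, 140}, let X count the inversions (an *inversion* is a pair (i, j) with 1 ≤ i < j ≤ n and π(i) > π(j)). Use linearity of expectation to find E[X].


Write X = Σ X_I over the C(140, 2) = 9730 pairs i < j, with X_I the indicator of one inversion.
There are 9730 indicators.
For each fixed pair i < j, the values π(i) and π(j) are two distinct elements of {1, …, 140} in uniformly random order; by symmetry P[π(i) > π(j)] = 1/2.
By linearity: E[X] = 9730 · (1/2) = C(140, 2) · (1/2) = 9730/2 = 4865 ≈ 4865.00000.

E[X] = 4865 = 4865.00000.


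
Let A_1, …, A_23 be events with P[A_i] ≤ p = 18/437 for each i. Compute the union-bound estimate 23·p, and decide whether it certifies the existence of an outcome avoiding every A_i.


Union bound: P[∪_{i=1}^{23} A_i] ≤ Σ_i P[A_i] ≤ 23·p = 23·(18/437) = 18/19.
Numerically: 18/19 ≈ 0.9474.
Is 18/19 < 1? YES.
Since P[∪ A_i] ≤ 18/19 < 1, the complement has P[∩ A_i^c] ≥ 1 − 18/19 = 1/19 > 0, so some outcome avoids every A_i.

23·p = 18/19 ≈ 0.9474; existence CERTIFIED by the union bound.


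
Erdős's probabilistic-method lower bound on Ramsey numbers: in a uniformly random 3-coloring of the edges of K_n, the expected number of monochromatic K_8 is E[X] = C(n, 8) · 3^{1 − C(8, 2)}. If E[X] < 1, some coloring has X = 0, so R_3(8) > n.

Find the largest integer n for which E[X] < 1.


We need C(n, 8) · 3^{1 − 28} < 1, i.e. C(n, 8) < 3^{28 − 1} = 7625597484987.
Check values of n near the boundary:
  n = 154: C(154, 8) = 6521818990995; 6521818990995 < 7625597484987? YES
  n = 155: C(155, 8) = 6876747915675; 6876747915675 < 7625597484987? YES
  n = 156: C(156, 8) = 7248464019225; 7248464019225 < 7625597484987? YES
  n = 157: C(157, 8) = 7637643295425; 7637643295425 < 7625597484987? NO
  n = 158: C(158, 8) = 8044984271181; 8044984271181 < 7625597484987? NO
The largest n with C(n, 8) < 7625597484987 is n = 156 (where E[X] = 805384891025/847288609443 ≈ 0.951). Hence R_3(8) > 156, i.e. R_3(8) ≥ 157.

Largest n = 156; hence R_3(8) > 156.


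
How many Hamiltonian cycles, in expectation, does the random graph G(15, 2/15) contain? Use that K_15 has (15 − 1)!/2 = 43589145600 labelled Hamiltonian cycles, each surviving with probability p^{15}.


K_15 has (15 − 1)!/2 = 43589145600 labelled Hamiltonian cycles.
For each such Hamiltonian cycle H, let X_H = 1 if all 15 edges of H are present in G. Then P[X_H = 1] = p^{15} = (2/15)^{15} = 32768/437893890380859375.
By linearity: E[X] = Σ_H E[X_H] = 43589145600 · p^{15} = 43589145600 · 32768/437893890380859375 = 235115905024/72081298828125.
Numerically: E[X] ≈ 0.003262.

E[X] = 43589145600 · (2/15)^{15} = 235115905024/72081298828125 ≈ 0.003262.


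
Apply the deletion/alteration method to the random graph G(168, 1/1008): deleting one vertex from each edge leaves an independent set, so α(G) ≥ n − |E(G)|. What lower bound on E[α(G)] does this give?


E[|E(G)|] = C(168, 2)·p = 14028 · (1/1008) = 167/12.
E[α(G)] ≥ n − E[|E(G)|] = 168 − 167/12 = 1849/12.
Numerically: ≈ 154.083.
(This is only a lower bound; the true E[α(G)] may be larger.)

E[α(G)] ≥ 1849/12 ≈ 154.083.


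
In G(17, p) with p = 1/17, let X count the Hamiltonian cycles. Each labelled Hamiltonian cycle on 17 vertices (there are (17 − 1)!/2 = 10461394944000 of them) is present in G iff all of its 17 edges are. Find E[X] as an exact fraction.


K_17 has (17 − 1)!/2 = 10461394944000 labelled Hamiltonian cycles.
For each such Hamiltonian cycle H, let X_H = 1 if all 17 edges of H are present in G. Then P[X_H = 1] = p^{17} = (1/17)^{17} = 1/827240261886336764177.
By linearity: E[X] = Σ_H E[X_H] = 10461394944000 · p^{17} = 10461394944000 · 1/827240261886336764177 = 10461394944000/827240261886336764177.
Numerically: E[X] ≈ 1.26461e-08.

E[X] = 10461394944000 · (1/17)^{17} = 10461394944000/827240261886336764177 ≈ 1.26461e-08.


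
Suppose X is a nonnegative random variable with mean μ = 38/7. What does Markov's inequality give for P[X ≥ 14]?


μ = E[X] = 38/7, a = 14.
Markov: P[X ≥ 14] ≤ μ/a = (38/7)/14 = 19/49.
Numerically: ≈ 0.388.
(Since a = 14 > μ = 5.429, the bound 19/49 is < 1 and informative.)

P[X ≥ 14] ≤ 19/49 ≈ 0.388.


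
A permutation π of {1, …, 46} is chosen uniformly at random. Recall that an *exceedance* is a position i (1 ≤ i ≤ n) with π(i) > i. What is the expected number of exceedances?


Write X = Σ_{i=1}^{46} X_i, where X_i = 1_{π(i) > i}.
For each fixed i, π(i) is uniform over {1, …, 46} (marginal of a uniform permutation), so P[π(i) > i] = (n − i)/n. Summing: Σ_{i=1}^{46} (n − i)/n = (0 + 1 + … + 45)/46 = 46(46 − 1)/(2·46) = (46 − 1)/2.
Hence E[X] = Σ_{i=1}^{46} (46 − i)/46 = 45/2 ≈ 22.500.

E[X] = 45/2 = 22.500.


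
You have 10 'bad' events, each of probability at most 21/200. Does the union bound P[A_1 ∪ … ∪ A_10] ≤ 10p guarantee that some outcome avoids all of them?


Union bound: P[∪_{i=1}^{10} A_i] ≤ Σ_i P[A_i] ≤ 10·p = 10·(21/200) = 21/20.
Numerically: 21/20 ≈ 1.0500000.
Is 21/20 < 1? NO.
Since the bound 21/20 is ≥ 1, the union bound is uninformative here; it does NOT by itself certify existence.

10·p = 21/20 ≈ 1.0500000; existence NOT certified by the union bound.


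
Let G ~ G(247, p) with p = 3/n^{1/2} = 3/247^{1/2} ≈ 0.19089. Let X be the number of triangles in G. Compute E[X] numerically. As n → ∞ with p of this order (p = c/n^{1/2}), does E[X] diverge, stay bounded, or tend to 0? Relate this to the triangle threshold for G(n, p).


Number of potential triangles: C(247, 3) = 2481115.
Each occurs with probability p³ ≈ (0.19089)³ ≈ 6.9553395e-03.
By linearity: E[X] = C(247, 3)·p³ ≈ 2481115 · 6.9553395e-03 ≈ 17256.99720.
Since α = 1/2 < 1, p = c/n^{1/2} ≫ 1/n is above the triangle threshold p ~ 1/n. Asymptotically E[X] ~ (c³/6)·n^{3(1−α)} = (3³/6)·n^{1.5} → ∞; triangles are abundant w.h.p.

E[X] ≈ 17256.99720; in regime p = Θ(1/n^{1/2}) E[X] diverges (above the triangle threshold p ~ 1/n).


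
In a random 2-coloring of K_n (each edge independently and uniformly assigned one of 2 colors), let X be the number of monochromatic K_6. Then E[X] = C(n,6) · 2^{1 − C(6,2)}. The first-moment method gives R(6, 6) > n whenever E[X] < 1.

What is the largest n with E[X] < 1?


We need C(n, 6) · 2^{1 − 15} < 1, i.e. C(n, 6) < 2^{15 − 1} = 16384.
Check values of n near the boundary:
  n = 14: C(14, 6) = 3003; 3003 < 16384? YES
  n = 15: C(15, 6) = 5005; 5005 < 16384? YES
  n = 16: C(16, 6) = 8008; 8008 < 16384? YES
  n = 17: C(17, 6) = 12376; 12376 < 16384? YES
  n = 18: C(18, 6) = 18564; 18564 < 16384? NO
  n = 19: C(19, 6) = 27132; 27132 < 16384? NO
  n = 20: C(20, 6) = 38760; 38760 < 16384? NO
The largest n with C(n, 6) < 16384 is n = 17 (where E[X] = 1547/2048 ≈ 0.75537). Hence R(6, 6) > 17, i.e. R(6, 6) ≥ 18.

Largest n = 17; hence R(6, 6) > 17.


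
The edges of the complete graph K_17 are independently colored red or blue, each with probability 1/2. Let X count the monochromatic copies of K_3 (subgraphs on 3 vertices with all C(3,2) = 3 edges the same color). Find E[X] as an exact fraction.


Let X = Σ_S X_S over the C(17, 3) = 680 subsets S of size 3, where X_S = 1 if the K_3 on S is monochromatic.
For a fixed S, the K_3 on S has C(3, 2) = 3 edges. P[all 3 edges red] = (1/2)^3, and likewise for blue, so P[monochromatic] = 2·(1/2)^3 = 2^{1 − 3} = 1/4.
By linearity: E[X] = C(17, 3) · 2^{1 − 3} = 680 · 1/4 = 170.
Numerically: E[X] ≈ 170.000000.

E[X] = C(17,3)·2^(1−C(3,2)) = 170 ≈ 170.000000.


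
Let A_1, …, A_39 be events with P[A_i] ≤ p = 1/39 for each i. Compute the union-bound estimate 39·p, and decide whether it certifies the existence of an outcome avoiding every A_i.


Union bound: P[∪_{i=1}^{39} A_i] ≤ Σ_i P[A_i] ≤ 39·p = 39·(1/39) = 1.
Numerically: 1 ≈ 1.000000.
Is 1 < 1? NO.
Since the bound 1 is ≥ 1, the union bound is uninformative here; it does NOT by itself certify existence.

39·p = 1 ≈ 1.000000; existence NOT certified by the union bound.


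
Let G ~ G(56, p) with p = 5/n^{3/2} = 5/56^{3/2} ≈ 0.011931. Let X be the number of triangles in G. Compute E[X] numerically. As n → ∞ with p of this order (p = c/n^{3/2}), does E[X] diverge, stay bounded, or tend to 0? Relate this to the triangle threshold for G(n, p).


Number of potential triangles: C(56, 3) = 27720.
Each occurs with probability p³ ≈ (0.011931)³ ≈ 1.6984935e-06.
By linearity: E[X] = C(56, 3)·p³ ≈ 27720 · 1.6984935e-06 ≈ 0.04708.
Since α = 3/2 > 1, p = c/n^{3/2} = o(1/n) is below the triangle threshold p ~ 1/n. Asymptotically E[X] ~ (c³/6)·n^{3(1−α)} = (5³/6)·n^{-1.5} → 0, so by Markov's inequality G has no triangles w.h.p.

E[X] ≈ 0.04708; in regime p = Θ(1/n^{3/2}) E[X] tends to 0 (below the triangle threshold p ~ 1/n).


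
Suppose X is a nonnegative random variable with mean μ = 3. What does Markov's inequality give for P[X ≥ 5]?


μ = E[X] = 3, a = 5.
Markov: P[X ≥ 5] ≤ μ/a = (3)/5 = 3/5.
Numerically: ≈ 0.60000.
(Since a = 5 > μ = 3.00000, the bound 3/5 is < 1 and informative.)

P[X ≥ 5] ≤ 3/5 ≈ 0.60000.


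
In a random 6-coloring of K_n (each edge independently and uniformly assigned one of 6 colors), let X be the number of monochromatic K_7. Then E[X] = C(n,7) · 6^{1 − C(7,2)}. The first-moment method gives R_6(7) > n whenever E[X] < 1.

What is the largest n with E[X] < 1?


We need C(n, 7) · 6^{1 − 21} < 1, i.e. C(n, 7) < 6^{21 − 1} = 3656158440062976.
Check values of n near the boundary:
  n = 567: C(567, 7) = 3601671315933933; 3601671315933933 < 3656158440062976? YES
  n = 568: C(568, 7) = 3646611956239704; 3646611956239704 < 3656158440062976? YES
  n = 569: C(569, 7) = 3692032389858348; 3692032389858348 < 3656158440062976? NO
  n = 570: C(570, 7) = 3737936877831720; 3737936877831720 < 3656158440062976? NO
  n = 571: C(571, 7) = 3784329711421830; 3784329711421830 < 3656158440062976? NO
The largest n with C(n, 7) < 3656158440062976 is n = 568 (where E[X] = 16882462760369/16926659444736 ≈ 0.9974). Hence R_6(7) > 568, i.e. R_6(7) ≥ 569.

Largest n = 568; hence R_6(7) > 568.


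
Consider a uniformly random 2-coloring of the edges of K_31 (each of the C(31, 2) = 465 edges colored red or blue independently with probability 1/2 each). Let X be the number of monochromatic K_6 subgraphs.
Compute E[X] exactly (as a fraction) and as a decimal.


Let X = Σ_S X_S over the C(31, 6) = 736281 subsets S of size 6, where X_S = 1 if the K_6 on S is monochromatic.
For a fixed S, the K_6 on S has C(6, 2) = 15 edges. P[all 15 edges red] = (1/2)^15, and likewise for blue, so P[monochromatic] = 2·(1/2)^15 = 2^{1 − 15} = 1/16384.
Summing: E[X] = C(31, 6) · 2^{1 − 15} = 736281 · 1/16384 = 736281/16384.
Numerically: E[X] ≈ 44.9390.

E[X] = C(31,6)·2^(1−C(6,2)) = 736281/16384 ≈ 44.9390.


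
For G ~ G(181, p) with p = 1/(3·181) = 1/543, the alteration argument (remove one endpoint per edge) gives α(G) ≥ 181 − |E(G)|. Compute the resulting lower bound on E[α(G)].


E[|E(G)|] = C(181, 2)·p = 16290 · (1/543) = 30.
E[α(G)] ≥ n − E[|E(G)|] = 181 − 30 = 151.
Numerically: ≈ 151.000.
(This is only a lower bound; the true E[α(G)] may be larger.)

E[α(G)] ≥ 151 ≈ 151.000.


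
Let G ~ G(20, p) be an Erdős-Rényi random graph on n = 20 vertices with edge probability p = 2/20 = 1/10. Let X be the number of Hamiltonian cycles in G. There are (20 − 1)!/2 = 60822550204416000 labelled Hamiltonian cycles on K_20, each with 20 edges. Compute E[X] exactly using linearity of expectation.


K_20 has (20 − 1)!/2 = 60822550204416000 labelled Hamiltonian cycles.
For each such Hamiltonian cycle H, let X_H = 1 if all 20 edges of H are present in G. Then P[X_H = 1] = p^{20} = (1/10)^{20} = 1/100000000000000000000.
Summing the indicators: E[X] = Σ_H E[X_H] = 60822550204416000 · p^{20} = 60822550204416000 · 1/100000000000000000000 = 14849255421/24414062500000.
Numerically: E[X] ≈ 0.000608.

E[X] = 60822550204416000 · (1/10)^{20} = 14849255421/24414062500000 ≈ 0.000608.


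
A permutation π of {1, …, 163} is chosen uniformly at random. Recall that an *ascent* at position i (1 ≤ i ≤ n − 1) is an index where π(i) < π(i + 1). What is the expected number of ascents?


Write X = Σ X_I over i = 1, …, 162, with X_I the indicator of one ascent.
There are 162 indicators.
For each fixed i, the pair (π(i), π(i+1)) is a uniformly random ordered pair of distinct values from {1, …, 163}; by symmetry P[π(i) < π(i+1)] = 1/2.
By linearity: E[X] = 162 · (1/2) = (163 − 1) · (1/2) = 81 ≈ 81.0000.

E[X] = 81 = 81.0000.


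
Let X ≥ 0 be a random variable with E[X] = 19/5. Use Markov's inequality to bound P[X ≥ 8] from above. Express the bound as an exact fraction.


μ = E[X] = 19/5, a = 8.
Markov: P[X ≥ 8] ≤ μ/a = (19/5)/8 = 19/40.
Numerically: ≈ 0.47500.
(Since a = 8 > μ = 3.80000, the bound 19/40 is < 1 and informative.)

P[X ≥ 8] ≤ 19/40 ≈ 0.47500.


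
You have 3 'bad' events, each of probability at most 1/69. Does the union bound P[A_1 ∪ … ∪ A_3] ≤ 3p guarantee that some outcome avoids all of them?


Union bound: P[∪_{i=1}^{3} A_i] ≤ Σ_i P[A_i] ≤ 3·p = 3·(1/69) = 1/23.
Numerically: 1/23 ≈ 0.0435.
Is 1/23 < 1? YES.
Since P[∪ A_i] ≤ 1/23 < 1, the complement has P[∩ A_i^c] ≥ 1 − 1/23 = 22/23 > 0, so some outcome avoids every A_i.

3·p = 1/23 ≈ 0.0435; existence CERTIFIED by the union bound.


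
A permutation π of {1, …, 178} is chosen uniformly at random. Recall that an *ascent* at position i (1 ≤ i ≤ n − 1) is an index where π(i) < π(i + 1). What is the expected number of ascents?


Write X = Σ X_I over i = 1, …, 177, with X_I the indicator of one ascent.
There are 177 indicators.
For each fixed i, the pair (π(i), π(i+1)) is a uniformly random ordered pair of distinct values from {1, …, 178}; by symmetry P[π(i) < π(i+1)] = 1/2.
By linearity: E[X] = 177 · (1/2) = (178 − 1) · (1/2) = 177/2 ≈ 88.50000.

E[X] = 177/2 = 88.50000.


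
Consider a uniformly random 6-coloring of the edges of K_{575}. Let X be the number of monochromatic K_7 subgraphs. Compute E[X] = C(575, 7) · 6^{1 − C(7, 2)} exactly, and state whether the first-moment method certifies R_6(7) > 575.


E[X] = C(575, 7) · 6^{1 − 21} = 3974871393896975 · 6^{−20} = 3974871393896975/3656158440062976.
As a reduced fraction: E[X] = 3974871393896975/3656158440062976 ≈ 1.0872.
Is E[X] < 1? NO.
Since E[X] ≥ 1, the first-moment bound is inconclusive at n = 575; it does NOT by itself certify R_6(7) > 575.

E[X] = 3974871393896975/3656158440062976 ≈ 1.0872; E[X] ≥ 1; first-moment method inconclusive here.


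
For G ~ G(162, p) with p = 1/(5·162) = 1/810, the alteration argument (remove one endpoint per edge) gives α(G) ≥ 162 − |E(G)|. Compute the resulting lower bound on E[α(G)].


E[|E(G)|] = C(162, 2)·p = 13041 · (1/810) = 161/10.
E[α(G)] ≥ n − E[|E(G)|] = 162 − 161/10 = 1459/10.
Numerically: ≈ 145.900.
(This is only a lower bound; the true E[α(G)] may be larger.)

E[α(G)] ≥ 1459/10 ≈ 145.900.


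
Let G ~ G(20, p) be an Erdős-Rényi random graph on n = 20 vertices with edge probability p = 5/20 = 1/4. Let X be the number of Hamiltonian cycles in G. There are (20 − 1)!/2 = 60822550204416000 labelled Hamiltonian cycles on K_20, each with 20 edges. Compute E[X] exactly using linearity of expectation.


K_20 has (20 − 1)!/2 = 60822550204416000 labelled Hamiltonian cycles.
For each such Hamiltonian cycle H, let X_H = 1 if all 20 edges of H are present in G. Then P[X_H = 1] = p^{20} = (1/4)^{20} = 1/1099511627776.
By linearity: E[X] = Σ_H E[X_H] = 60822550204416000 · p^{20} = 60822550204416000 · 1/1099511627776 = 1856156927625/33554432.
Numerically: E[X] ≈ 5.532e+04.

E[X] = 60822550204416000 · (1/4)^{20} = 1856156927625/33554432 ≈ 5.532e+04.


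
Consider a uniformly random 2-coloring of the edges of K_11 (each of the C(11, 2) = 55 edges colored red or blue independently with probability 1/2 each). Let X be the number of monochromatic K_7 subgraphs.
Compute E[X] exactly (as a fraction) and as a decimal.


Let X = Σ_S X_S over the C(11, 7) = 330 subsets S of size 7, where X_S = 1 if the K_7 on S is monochromatic.
For a fixed S, the K_7 on S has C(7, 2) = 21 edges. P[all 21 edges red] = (1/2)^21, and likewise for blue, so P[monochromatic] = 2·(1/2)^21 = 2^{1 − 21} = 1/1048576.
By linearity of expectation: E[X] = C(11, 7) · 2^{1 − 21} = 330 · 1/1048576 = 165/524288.
Numerically: E[X] ≈ 0.00031.

E[X] = C(11,7)·2^(1−C(7,2)) = 165/524288 ≈ 0.00031.


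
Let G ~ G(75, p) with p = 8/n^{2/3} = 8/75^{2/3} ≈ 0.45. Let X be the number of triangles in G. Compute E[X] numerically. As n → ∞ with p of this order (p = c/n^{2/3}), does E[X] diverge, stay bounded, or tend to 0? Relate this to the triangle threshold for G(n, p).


Number of potential triangles: C(75, 3) = 67525.
Each occurs with probability p³ ≈ (0.45)³ ≈ 9.10222e-02.
By linearity: E[X] = C(75, 3)·p³ ≈ 67525 · 9.10222e-02 ≈ 6146.276.
Since α = 2/3 < 1, p = c/n^{2/3} ≫ 1/n is above the triangle threshold p ~ 1/n. Asymptotically E[X] ~ (c³/6)·n^{3(1−α)} = (8³/6)·n^{1} → ∞; triangles are abundant w.h.p.

E[X] ≈ 6146.276; in regime p = Θ(1/n^{2/3}) E[X] diverges (above the triangle threshold p ~ 1/n).


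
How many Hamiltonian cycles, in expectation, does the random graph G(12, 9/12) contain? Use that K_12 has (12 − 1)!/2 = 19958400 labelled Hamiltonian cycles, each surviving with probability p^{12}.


K_12 has (12 − 1)!/2 = 19958400 labelled Hamiltonian cycles.
For each such Hamiltonian cycle H, let X_H = 1 if all 12 edges of H are present in G. Then P[X_H = 1] = p^{12} = (3/4)^{12} = 531441/16777216.
Summing the indicators: E[X] = Σ_H E[X_H] = 19958400 · p^{12} = 19958400 · 531441/16777216 = 82864937925/131072.
Numerically: E[X] ≈ 6.3221e+05.

E[X] = 19958400 · (3/4)^{12} = 82864937925/131072 ≈ 6.3221e+05.


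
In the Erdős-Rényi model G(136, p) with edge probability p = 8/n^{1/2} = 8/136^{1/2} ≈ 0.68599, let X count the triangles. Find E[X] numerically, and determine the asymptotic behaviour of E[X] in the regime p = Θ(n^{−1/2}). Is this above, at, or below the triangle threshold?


Number of potential triangles: C(136, 3) = 410040.
Each occurs with probability p³ ≈ (0.68599)³ ≈ 3.2282087e-01.
By linearity: E[X] = C(136, 3)·p³ ≈ 410040 · 3.2282087e-01 ≈ 132369.46796.
Since α = 1/2 < 1, p = c/n^{1/2} ≫ 1/n is above the triangle threshold p ~ 1/n. Asymptotically E[X] ~ (c³/6)·n^{3(1−α)} = (8³/6)·n^{1.5} → ∞; triangles are abundant w.h.p.

E[X] ≈ 132369.46796; in regime p = Θ(1/n^{1/2}) E[X] diverges (above the triangle threshold p ~ 1/n).


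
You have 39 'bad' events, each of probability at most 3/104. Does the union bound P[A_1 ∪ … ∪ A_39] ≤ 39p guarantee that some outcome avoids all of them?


Union bound: P[∪_{i=1}^{39} A_i] ≤ Σ_i P[A_i] ≤ 39·p = 39·(3/104) = 9/8.
Numerically: 9/8 ≈ 1.1250.
Is 9/8 < 1? NO.
Since the bound 9/8 is ≥ 1, the union bound is uninformative here; it does NOT by itself certify existence.

39·p = 9/8 ≈ 1.1250; existence NOT certified by the union bound.


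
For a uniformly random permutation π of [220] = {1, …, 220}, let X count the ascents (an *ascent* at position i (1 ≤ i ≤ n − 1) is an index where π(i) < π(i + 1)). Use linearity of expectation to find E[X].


Write X = Σ X_I over i = 1, …, 219, with X_I the indicator of one ascent.
There are 219 indicators.
For each fixed i, the pair (π(i), π(i+1)) is a uniformly random ordered pair of distinct values from {1, …, 220}; by symmetry P[π(i) < π(i+1)] = 1/2.
By linearity: E[X] = 219 · (1/2) = (220 − 1) · (1/2) = 219/2 ≈ 109.500.

E[X] = 219/2 = 109.500.


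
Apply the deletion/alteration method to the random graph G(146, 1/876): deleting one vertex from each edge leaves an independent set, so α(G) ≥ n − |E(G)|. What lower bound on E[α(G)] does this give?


E[|E(G)|] = C(146, 2)·p = 10585 · (1/876) = 145/12.
E[α(G)] ≥ n − E[|E(G)|] = 146 − 145/12 = 1607/12.
Numerically: ≈ 133.9167.
(This is only a lower bound; the true E[α(G)] may be larger.)

E[α(G)] ≥ 1607/12 ≈ 133.9167.


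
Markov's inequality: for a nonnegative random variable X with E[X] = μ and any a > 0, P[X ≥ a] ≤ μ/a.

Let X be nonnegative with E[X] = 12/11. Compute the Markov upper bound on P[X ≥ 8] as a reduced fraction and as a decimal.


μ = E[X] = 12/11, a = 8.
Markov: P[X ≥ 8] ≤ μ/a = (12/11)/8 = 3/22.
Numerically: ≈ 0.1364.
(Since a = 8 > μ = 1.0909, the bound 3/22 is < 1 and informative.)

P[X ≥ 8] ≤ 3/22 ≈ 0.1364.


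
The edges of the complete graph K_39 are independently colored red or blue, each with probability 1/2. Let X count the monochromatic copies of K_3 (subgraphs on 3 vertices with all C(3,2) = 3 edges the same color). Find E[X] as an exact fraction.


Let X = Σ_S X_S over the C(39, 3) = 9139 subsets S of size 3, where X_S = 1 if the K_3 on S is monochromatic.
For a fixed S, the K_3 on S has C(3, 2) = 3 edges. P[all 3 edges red] = (1/2)^3, and likewise for blue, so P[monochromatic] = 2·(1/2)^3 = 2^{1 − 3} = 1/4.
By linearity of expectation: E[X] = C(39, 3) · 2^{1 − 3} = 9139 · 1/4 = 9139/4.
Numerically: E[X] ≈ 2284.75000.

E[X] = C(39,3)·2^(1−C(3,2)) = 9139/4 ≈ 2284.75000.


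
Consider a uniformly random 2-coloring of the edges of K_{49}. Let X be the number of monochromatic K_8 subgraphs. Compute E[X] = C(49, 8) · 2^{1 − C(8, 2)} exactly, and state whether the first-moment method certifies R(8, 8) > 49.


E[X] = C(49, 8) · 2^{1 − 28} = 450978066 · 2^{−27} = 450978066/134217728.
As a reduced fraction: E[X] = 225489033/67108864 ≈ 3.3600484.
Is E[X] < 1? NO.
Since E[X] ≥ 1, the first-moment bound is inconclusive at n = 49; it does NOT by itself certify R(8, 8) > 49.

E[X] = 225489033/67108864 ≈ 3.3600484; E[X] ≥ 1; first-moment method inconclusive here.


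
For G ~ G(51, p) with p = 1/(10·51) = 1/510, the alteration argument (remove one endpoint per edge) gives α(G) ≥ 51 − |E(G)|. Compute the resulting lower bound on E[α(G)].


E[|E(G)|] = C(51, 2)·p = 1275 · (1/510) = 5/2.
E[α(G)] ≥ n − E[|E(G)|] = 51 − 5/2 = 97/2.
Numerically: ≈ 48.500000.
(This is only a lower bound; the true E[α(G)] may be larger.)

E[α(G)] ≥ 97/2 ≈ 48.500000.


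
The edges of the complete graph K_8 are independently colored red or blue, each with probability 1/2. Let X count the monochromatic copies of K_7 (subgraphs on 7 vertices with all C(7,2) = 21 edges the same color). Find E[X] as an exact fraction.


Let X = Σ_S X_S over the C(8, 7) = 8 subsets S of size 7, where X_S = 1 if the K_7 on S is monochromatic.
For a fixed S, the K_7 on S has C(7, 2) = 21 edges. P[all 21 edges red] = (1/2)^21, and likewise for blue, so P[monochromatic] = 2·(1/2)^21 = 2^{1 − 21} = 1/1048576.
Summing: E[X] = C(8, 7) · 2^{1 − 21} = 8 · 1/1048576 = 1/131072.
Numerically: E[X] ≈ 0.0000.

E[X] = C(8,7)·2^(1−C(7,2)) = 1/131072 ≈ 0.0000.


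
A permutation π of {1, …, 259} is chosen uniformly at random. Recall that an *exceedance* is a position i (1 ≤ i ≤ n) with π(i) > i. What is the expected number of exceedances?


Write X = Σ_{i=1}^{259} X_i, where X_i = 1_{π(i) > i}.
For each fixed i, π(i) is uniform over {1, …, 259} (marginal of a uniform permutation), so P[π(i) > i] = (n − i)/n. Summing: Σ_{i=1}^{259} (n − i)/n = (0 + 1 + … + 258)/259 = 259(259 − 1)/(2·259) = (259 − 1)/2.
Hence E[X] = Σ_{i=1}^{259} (259 − i)/259 = 129 ≈ 129.000000.

E[X] = 129 = 129.000000.


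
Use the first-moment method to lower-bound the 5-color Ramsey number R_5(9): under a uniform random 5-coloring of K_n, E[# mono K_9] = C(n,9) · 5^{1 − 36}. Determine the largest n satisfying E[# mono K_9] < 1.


We need C(n, 9) · 5^{1 − 36} < 1, i.e. C(n, 9) < 5^{36 − 1} = 2910383045673370361328125.
Check values of n near the boundary:
  n = 2170: C(2170, 9) = 2891746779868845075610510; 2891746779868845075610510 < 2910383045673370361328125? YES
  n = 2171: C(2171, 9) = 2903784578674959601827205; 2903784578674959601827205 < 2910383045673370361328125? YES
  n = 2172: C(2172, 9) = 2915866900084148060642020; 2915866900084148060642020 < 2910383045673370361328125? NO
  n = 2173: C(2173, 9) = 2927993888115921319674265; 2927993888115921319674265 < 2910383045673370361328125? NO
  n = 2174: C(2174, 9) = 2940165687188920530702934; 2940165687188920530702934 < 2910383045673370361328125? NO
The largest n with C(n, 9) < 2910383045673370361328125 is n = 2171 (where E[X] = 580756915734991920365441/582076609134674072265625 ≈ 0.9977). Hence R_5(9) > 2171, i.e. R_5(9) ≥ 2172.

Largest n = 2171; hence R_5(9) > 2171.


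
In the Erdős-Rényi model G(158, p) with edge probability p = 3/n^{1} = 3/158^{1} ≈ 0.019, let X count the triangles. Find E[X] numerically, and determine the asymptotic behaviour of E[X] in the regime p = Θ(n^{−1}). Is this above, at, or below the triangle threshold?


Number of potential triangles: C(158, 3) = 644956.
Each occurs with probability p³ ≈ (0.019)³ ≈ 6.84530e-06.
By linearity: E[X] = C(158, 3)·p³ ≈ 644956 · 6.84530e-06 ≈ 4.415.
Here α = 1, so p = 3/n is exactly at the triangle threshold p ~ 1/n. Asymptotically E[X] → c³/6 = 3³/6 = 9/2 ≈ 4.500, a bounded constant. In this regime the triangle count is asymptotically Poisson(c³/6).

E[X] ≈ 4.415; in regime p = Θ(1/n^{1}) E[X] stays bounded (at the triangle threshold p ~ 1/n).


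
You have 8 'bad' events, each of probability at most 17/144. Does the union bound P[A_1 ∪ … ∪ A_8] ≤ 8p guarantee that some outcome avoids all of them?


Union bound: P[∪_{i=1}^{8} A_i] ≤ Σ_i P[A_i] ≤ 8·p = 8·(17/144) = 17/18.
Numerically: 17/18 ≈ 0.944444.
Is 17/18 < 1? YES.
Since P[∪ A_i] ≤ 17/18 < 1, the complement has P[∩ A_i^c] ≥ 1 − 17/18 = 1/18 > 0, so some outcome avoids every A_i.

8·p = 17/18 ≈ 0.944444; existence CERTIFIED by the union bound.


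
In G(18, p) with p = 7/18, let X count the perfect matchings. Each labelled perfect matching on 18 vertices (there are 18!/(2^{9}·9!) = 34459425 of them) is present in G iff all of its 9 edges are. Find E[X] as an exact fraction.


K_18 has 18!/(2^{9}·9!) = 34459425 labelled perfect matchings.
For each such perfect matching H, let X_H = 1 if all 9 edges of H are present in G. Then P[X_H = 1] = p^{9} = (7/18)^{9} = 40353607/198359290368.
Summing the indicators: E[X] = Σ_H E[X_H] = 34459425 · p^{9} = 34459425 · 40353607/198359290368 = 17167433257975/2448880128.
Numerically: E[X] ≈ 7010.32.

E[X] = 34459425 · (7/18)^{9} = 17167433257975/2448880128 ≈ 7010.32.


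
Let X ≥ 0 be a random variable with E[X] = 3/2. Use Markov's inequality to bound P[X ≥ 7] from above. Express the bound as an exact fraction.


μ = E[X] = 3/2, a = 7.
Markov: P[X ≥ 7] ≤ μ/a = (3/2)/7 = 3/14.
Numerically: ≈ 0.214286.
(Since a = 7 > μ = 1.500000, the bound 3/14 is < 1 and informative.)

P[X ≥ 7] ≤ 3/14 ≈ 0.214286.


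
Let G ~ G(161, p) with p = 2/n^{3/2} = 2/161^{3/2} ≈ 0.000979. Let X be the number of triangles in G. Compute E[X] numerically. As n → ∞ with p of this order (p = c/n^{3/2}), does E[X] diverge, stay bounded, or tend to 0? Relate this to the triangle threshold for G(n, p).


Number of potential triangles: C(161, 3) = 682640.
Each occurs with probability p³ ≈ (0.000979)³ ≈ 9.38369e-10.
By linearity: E[X] = C(161, 3)·p³ ≈ 682640 · 9.38369e-10 ≈ 0.001.
Since α = 3/2 > 1, p = c/n^{3/2} = o(1/n) is below the triangle threshold p ~ 1/n. Asymptotically E[X] ~ (c³/6)·n^{3(1−α)} = (2³/6)·n^{-1.5} → 0, so by Markov's inequality G has no triangles w.h.p.

E[X] ≈ 0.001; in regime p = Θ(1/n^{3/2}) E[X] tends to 0 (below the triangle threshold p ~ 1/n).


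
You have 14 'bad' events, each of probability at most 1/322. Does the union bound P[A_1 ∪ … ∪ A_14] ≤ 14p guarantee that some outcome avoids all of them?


Union bound: P[∪_{i=1}^{14} A_i] ≤ Σ_i P[A_i] ≤ 14·p = 14·(1/322) = 1/23.
Numerically: 1/23 ≈ 0.0434783.
Is 1/23 < 1? YES.
Since P[∪ A_i] ≤ 1/23 < 1, the complement has P[∩ A_i^c] ≥ 1 − 1/23 = 22/23 > 0, so some outcome avoids every A_i.

14·p = 1/23 ≈ 0.0434783; existence CERTIFIED by the union bound.


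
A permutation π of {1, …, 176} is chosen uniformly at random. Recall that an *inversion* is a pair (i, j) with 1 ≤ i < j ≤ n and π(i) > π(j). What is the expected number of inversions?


Write X = Σ X_I over the C(176, 2) = 15400 pairs i < j, with X_I the indicator of one inversion.
There are 15400 indicators.
For each fixed pair i < j, the values π(i) and π(j) are two distinct elements of {1, …, 176} in uniformly random order; by symmetry P[π(i) > π(j)] = 1/2.
By linearity: E[X] = 15400 · (1/2) = C(176, 2) · (1/2) = 15400/2 = 7700 ≈ 7700.000000.

E[X] = 7700 = 7700.000000.


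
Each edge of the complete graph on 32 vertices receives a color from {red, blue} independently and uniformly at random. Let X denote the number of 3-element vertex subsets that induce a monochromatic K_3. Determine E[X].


Let X = Σ_S X_S over the C(32, 3) = 4960 subsets S of size 3, where X_S = 1 if the K_3 on S is monochromatic.
For a fixed S, the K_3 on S has C(3, 2) = 3 edges. P[all 3 edges red] = (1/2)^3, and likewise for blue, so P[monochromatic] = 2·(1/2)^3 = 2^{1 − 3} = 1/4.
Summing: E[X] = C(32, 3) · 2^{1 − 3} = 4960 · 1/4 = 1240.
Numerically: E[X] ≈ 1240.000000.

E[X] = C(32,3)·2^(1−C(3,2)) = 1240 ≈ 1240.000000.


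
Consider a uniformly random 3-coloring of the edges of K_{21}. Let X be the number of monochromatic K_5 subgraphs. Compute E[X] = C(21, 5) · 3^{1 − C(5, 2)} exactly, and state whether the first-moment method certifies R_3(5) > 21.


E[X] = C(21, 5) · 3^{1 − 10} = 20349 · 3^{−9} = 20349/19683.
As a reduced fraction: E[X] = 2261/2187 ≈ 1.033836.
Is E[X] < 1? NO.
Since E[X] ≥ 1, the first-moment bound is inconclusive at n = 21; it does NOT by itself certify R_3(5) > 21.

E[X] = 2261/2187 ≈ 1.033836; E[X] ≥ 1; first-moment method inconclusive here.


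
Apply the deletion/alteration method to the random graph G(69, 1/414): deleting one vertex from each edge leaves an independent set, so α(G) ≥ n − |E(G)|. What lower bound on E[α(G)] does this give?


E[|E(G)|] = C(69, 2)·p = 2346 · (1/414) = 17/3.
E[α(G)] ≥ n − E[|E(G)|] = 69 − 17/3 = 190/3.
Numerically: ≈ 63.333333.
(This is only a lower bound; the true E[α(G)] may be larger.)

E[α(G)] ≥ 190/3 ≈ 63.333333.


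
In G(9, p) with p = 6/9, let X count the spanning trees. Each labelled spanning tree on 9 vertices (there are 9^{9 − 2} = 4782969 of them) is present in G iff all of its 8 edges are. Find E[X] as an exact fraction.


K_9 has 9^{9 − 2} = 4782969 labelled spanning trees.
For each such spanning tree H, let X_H = 1 if all 8 edges of H are present in G. Then P[X_H = 1] = p^{8} = (2/3)^{8} = 256/6561.
By linearity: E[X] = Σ_H E[X_H] = 4782969 · p^{8} = 4782969 · 256/6561 = 186624.
Numerically: E[X] ≈ 186624.

E[X] = 4782969 · (2/3)^{8} = 186624 ≈ 186624.


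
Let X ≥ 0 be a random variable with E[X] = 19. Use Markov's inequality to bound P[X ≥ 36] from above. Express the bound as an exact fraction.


μ = E[X] = 19, a = 36.
Markov: P[X ≥ 36] ≤ μ/a = (19)/36 = 19/36.
Numerically: ≈ 0.528.
(Since a = 36 > μ = 19.000, the bound 19/36 is < 1 and informative.)

P[X ≥ 36] ≤ 19/36 ≈ 0.528.


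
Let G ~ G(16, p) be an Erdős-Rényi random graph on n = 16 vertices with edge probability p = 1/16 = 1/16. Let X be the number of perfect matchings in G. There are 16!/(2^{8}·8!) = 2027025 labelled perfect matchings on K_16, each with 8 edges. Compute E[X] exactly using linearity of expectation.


K_16 has 16!/(2^{8}·8!) = 2027025 labelled perfect matchings.
For each such perfect matching H, let X_H = 1 if all 8 edges of H are present in G. Then P[X_H = 1] = p^{8} = (1/16)^{8} = 1/4294967296.
By linearity: E[X] = Σ_H E[X_H] = 2027025 · p^{8} = 2027025 · 1/4294967296 = 2027025/4294967296.
Numerically: E[X] ≈ 0.00047195.

E[X] = 2027025 · (1/16)^{8} = 2027025/4294967296 ≈ 0.00047195.


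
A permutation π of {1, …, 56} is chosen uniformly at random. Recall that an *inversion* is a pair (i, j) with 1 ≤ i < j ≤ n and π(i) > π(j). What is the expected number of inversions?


Write X = Σ X_I over the C(56, 2) = 1540 pairs i < j, with X_I the indicator of one inversion.
There are 1540 indicators.
For each fixed pair i < j, the values π(i) and π(j) are two distinct elements of {1, …, 56} in uniformly random order; by symmetry P[π(i) > π(j)] = 1/2.
By linearity: E[X] = 1540 · (1/2) = C(56, 2) · (1/2) = 1540/2 = 770 ≈ 770.00000.

E[X] = 770 = 770.00000.
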